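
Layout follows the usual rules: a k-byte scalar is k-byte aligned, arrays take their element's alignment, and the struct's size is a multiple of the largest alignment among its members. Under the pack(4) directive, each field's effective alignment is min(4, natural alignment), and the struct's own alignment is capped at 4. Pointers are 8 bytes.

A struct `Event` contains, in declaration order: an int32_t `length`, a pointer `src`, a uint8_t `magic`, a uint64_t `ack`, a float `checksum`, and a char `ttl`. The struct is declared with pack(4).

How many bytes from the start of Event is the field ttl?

28

length at 0 (size 4, align 4) → ends 4
src at 4 (size 8, align 4) → ends 12
magic at 12 (size 1, align 1) → ends 13
pad 3 to align 4 for ack
ack at 16 (size 8, align 4) → ends 24
checksum at 24 (size 4, align 4) → ends 28
ttl at 28 (size 1, align 1) → ends 29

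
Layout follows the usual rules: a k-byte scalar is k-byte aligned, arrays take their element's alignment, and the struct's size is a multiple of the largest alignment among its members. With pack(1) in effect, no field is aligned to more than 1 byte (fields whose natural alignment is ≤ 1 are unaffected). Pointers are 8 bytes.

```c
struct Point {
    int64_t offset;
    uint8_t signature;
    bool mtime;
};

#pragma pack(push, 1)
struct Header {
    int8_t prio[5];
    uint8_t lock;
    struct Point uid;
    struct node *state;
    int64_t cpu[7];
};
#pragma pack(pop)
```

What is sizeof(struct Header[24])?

Point: 0..8  offset  (8B, 8-aligned); 8..9  signature  (1B, 1-aligned); 9..10  mtime  (1B, 1-aligned); 10..16  -- tail padding (6B); sizeof = 16, alignof = 8
0..5  prio  (5B, 1-aligned)
5..6  lock  (1B, 1-aligned)
6..22  uid  (16B, 1-aligned)
22..30  state  (8B, 1-aligned)
30..86  cpu  (56B, 1-aligned)
sizeof = 86, alignof = 1
array of 24: 24 × 86 = 2064

2064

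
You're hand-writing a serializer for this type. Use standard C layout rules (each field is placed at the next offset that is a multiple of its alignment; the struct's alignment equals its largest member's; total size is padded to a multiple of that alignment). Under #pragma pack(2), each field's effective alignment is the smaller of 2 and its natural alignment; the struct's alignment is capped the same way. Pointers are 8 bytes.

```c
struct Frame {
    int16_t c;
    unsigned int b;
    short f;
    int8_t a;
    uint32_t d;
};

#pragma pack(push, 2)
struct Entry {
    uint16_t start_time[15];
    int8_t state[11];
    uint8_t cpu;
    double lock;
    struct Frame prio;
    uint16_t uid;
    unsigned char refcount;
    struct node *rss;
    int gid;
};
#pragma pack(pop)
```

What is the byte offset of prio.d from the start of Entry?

Frame: c at 0 (size 2, align 2) → ends 2; pad 2 to align 4 for b; b at 4 (size 4, align 4) → ends 8; f at 8 (size 2, align 2) → ends 10; a at 10 (size 1, align 1) → ends 11; pad 1 to align 4 for d; d at 12 (size 4, align 4) → ends 16; total 16 bytes, alignment 4
start_time at 0 (size 30, align 2) → ends 30
state at 30 (size 11, align 1) → ends 41
cpu at 41 (size 1, align 1) → ends 42
lock at 42 (size 8, align 2) → ends 50
prio at 50 (size 16, align 2) → ends 66
within Frame: d at 12
50 + 12 = 62

62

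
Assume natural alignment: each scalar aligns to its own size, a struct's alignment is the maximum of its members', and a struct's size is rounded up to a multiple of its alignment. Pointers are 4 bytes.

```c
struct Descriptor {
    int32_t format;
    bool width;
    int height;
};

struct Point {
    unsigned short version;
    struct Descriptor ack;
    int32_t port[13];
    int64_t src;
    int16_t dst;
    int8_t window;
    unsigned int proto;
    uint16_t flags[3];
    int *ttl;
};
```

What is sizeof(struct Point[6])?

Descriptor: format at 0 (size 4, align 4) → ends 4; width at 4 (size 1, align 1) → ends 5; pad 3 to align 4 for height; height at 8 (size 4, align 4) → ends 12; total 12 bytes, alignment 4
version at 0 (size 2, align 2) → ends 2
pad 2 to align 4 for ack
ack at 4 (size 12, align 4) → ends 16
port at 16 (size 52, align 4) → ends 68
pad 4 to align 8 for src
src at 72 (size 8, align 8) → ends 80
dst at 80 (size 2, align 2) → ends 82
window at 82 (size 1, align 1) → ends 83
pad 1 to align 4 for proto
proto at 84 (size 4, align 4) → ends 88
flags at 88 (size 6, align 2) → ends 94
pad 2 to align 4 for ttl
ttl at 96 (size 4, align 4) → ends 100
tail pad 4 to reach multiple of 8
total 104 bytes, alignment 8
array of 6: 6 × 104 = 624

624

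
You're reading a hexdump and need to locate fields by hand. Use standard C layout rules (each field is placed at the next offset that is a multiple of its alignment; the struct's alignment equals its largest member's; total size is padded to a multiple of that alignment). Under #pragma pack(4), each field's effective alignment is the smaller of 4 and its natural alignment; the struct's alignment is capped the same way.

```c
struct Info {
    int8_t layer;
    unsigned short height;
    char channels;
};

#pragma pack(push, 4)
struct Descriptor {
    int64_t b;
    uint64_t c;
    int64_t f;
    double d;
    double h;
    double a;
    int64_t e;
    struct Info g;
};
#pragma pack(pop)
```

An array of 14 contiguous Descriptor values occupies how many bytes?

Info: layer at 0 (size 1, align 1) → ends 1; pad 1 to align 2 for height; height at 2 (size 2, align 2) → ends 4; channels at 4 (size 1, align 1) → ends 5; tail pad 1 to reach multiple of 2; total 6 bytes, alignment 2
b at 0 (size 8, align 4) → ends 8
c at 8 (size 8, align 4) → ends 16
f at 16 (size 8, align 4) → ends 24
d at 24 (size 8, align 4) → ends 32
h at 32 (size 8, align 4) → ends 40
a at 40 (size 8, align 4) → ends 48
e at 48 (size 8, align 4) → ends 56
g at 56 (size 6, align 2) → ends 62
tail pad 2 to reach multiple of 4
total 64 bytes, alignment 4
array of 14: 14 × 64 = 896

896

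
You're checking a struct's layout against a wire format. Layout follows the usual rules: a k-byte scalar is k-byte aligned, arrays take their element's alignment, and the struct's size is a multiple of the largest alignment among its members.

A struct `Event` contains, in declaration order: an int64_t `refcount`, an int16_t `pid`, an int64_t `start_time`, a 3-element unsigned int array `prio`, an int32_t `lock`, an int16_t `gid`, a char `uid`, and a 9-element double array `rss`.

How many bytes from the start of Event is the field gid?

40

0..8  refcount  (8B, 8-aligned)
8..10  pid  (2B, 2-aligned)
10..16  -- padding (6B)
16..24  start_time  (8B, 8-aligned)
24..36  prio  (12B, 4-aligned)
36..40  lock  (4B, 4-aligned)
40..42  gid  (2B, 2-aligned)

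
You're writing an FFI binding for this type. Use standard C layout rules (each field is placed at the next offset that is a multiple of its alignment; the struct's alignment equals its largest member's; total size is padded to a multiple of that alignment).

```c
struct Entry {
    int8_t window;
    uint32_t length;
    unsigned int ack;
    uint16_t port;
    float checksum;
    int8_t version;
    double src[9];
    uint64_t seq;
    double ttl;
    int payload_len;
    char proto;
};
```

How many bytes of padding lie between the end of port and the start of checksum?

window at 0 (size 1, align 1) → ends 1
pad 3 to align 4 for length
length at 4 (size 4, align 4) → ends 8
ack at 8 (size 4, align 4) → ends 12
port at 12 (size 2, align 2) → ends 14
pad 2 to align 4 for checksum
checksum at 16 (size 4, align 4) → ends 20

2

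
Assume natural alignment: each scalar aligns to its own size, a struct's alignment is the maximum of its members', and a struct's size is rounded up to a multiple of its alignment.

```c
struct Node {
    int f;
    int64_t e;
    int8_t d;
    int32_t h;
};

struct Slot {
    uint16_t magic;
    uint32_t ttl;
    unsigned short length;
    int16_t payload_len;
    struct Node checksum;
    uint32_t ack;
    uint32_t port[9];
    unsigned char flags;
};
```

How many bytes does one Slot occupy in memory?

88 bytes

Node: 0..4  f  (4B, 4-aligned); 4..8  -- padding (4B); 8..16  e  (8B, 8-aligned); 16..17  d  (1B, 1-aligned); 17..20  -- padding (3B); 20..24  h  (4B, 4-aligned); sizeof = 24, alignof = 8
0..2  magic  (2B, 2-aligned)
2..4  -- padding (2B)
4..8  ttl  (4B, 4-aligned)
8..10  length  (2B, 2-aligned)
10..12  payload_len  (2B, 2-aligned)
12..16  -- padding (4B)
16..40  checksum  (24B, 8-aligned)
40..44  ack  (4B, 4-aligned)
44..80  port  (36B, 4-aligned)
80..81  flags  (1B, 1-aligned)
81..88  -- tail padding (7B)
sizeof = 88, alignof = 8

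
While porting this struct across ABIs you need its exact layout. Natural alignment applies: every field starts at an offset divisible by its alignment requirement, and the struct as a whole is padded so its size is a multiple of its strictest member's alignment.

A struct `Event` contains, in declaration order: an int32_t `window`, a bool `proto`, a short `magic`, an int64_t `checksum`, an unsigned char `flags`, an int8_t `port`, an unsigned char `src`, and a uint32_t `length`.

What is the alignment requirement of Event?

8

member alignments: window=4, proto=1, magic=2, checksum=8, flags=1, port=1, src=1, length=4
max = 8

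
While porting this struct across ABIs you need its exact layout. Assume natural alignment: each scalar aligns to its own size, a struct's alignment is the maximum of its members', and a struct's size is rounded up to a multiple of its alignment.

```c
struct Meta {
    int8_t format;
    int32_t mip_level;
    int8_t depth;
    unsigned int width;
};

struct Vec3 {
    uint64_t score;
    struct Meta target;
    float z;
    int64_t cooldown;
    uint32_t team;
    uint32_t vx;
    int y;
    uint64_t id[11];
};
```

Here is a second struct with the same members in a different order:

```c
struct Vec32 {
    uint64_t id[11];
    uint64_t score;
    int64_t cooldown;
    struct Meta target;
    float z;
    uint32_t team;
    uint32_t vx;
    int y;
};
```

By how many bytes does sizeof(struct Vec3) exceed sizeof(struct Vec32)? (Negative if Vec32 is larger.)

8

Meta: format at 0 (size 1, align 1) → ends 1; pad 3 to align 4 for mip_level; mip_level at 4 (size 4, align 4) → ends 8; depth at 8 (size 1, align 1) → ends 9; pad 3 to align 4 for width; width at 12 (size 4, align 4) → ends 16; total 16 bytes, alignment 4
score at 0 (size 8, align 8) → ends 8
target at 8 (size 16, align 4) → ends 24
z at 24 (size 4, align 4) → ends 28
pad 4 to align 8 for cooldown
cooldown at 32 (size 8, align 8) → ends 40
team at 40 (size 4, align 4) → ends 44
vx at 44 (size 4, align 4) → ends 48
y at 48 (size 4, align 4) → ends 52
pad 4 to align 8 for id
id at 56 (size 88, align 8) → ends 144
total 144 bytes, alignment 8
— Vec32 —
id at 0 (size 88, align 8) → ends 88
score at 88 (size 8, align 8) → ends 96
cooldown at 96 (size 8, align 8) → ends 104
target at 104 (size 16, align 4) → ends 120
z at 120 (size 4, align 4) → ends 124
team at 124 (size 4, align 4) → ends 128
vx at 128 (size 4, align 4) → ends 132
y at 132 (size 4, align 4) → ends 136
total 136 bytes, alignment 8
144 − 136 = 8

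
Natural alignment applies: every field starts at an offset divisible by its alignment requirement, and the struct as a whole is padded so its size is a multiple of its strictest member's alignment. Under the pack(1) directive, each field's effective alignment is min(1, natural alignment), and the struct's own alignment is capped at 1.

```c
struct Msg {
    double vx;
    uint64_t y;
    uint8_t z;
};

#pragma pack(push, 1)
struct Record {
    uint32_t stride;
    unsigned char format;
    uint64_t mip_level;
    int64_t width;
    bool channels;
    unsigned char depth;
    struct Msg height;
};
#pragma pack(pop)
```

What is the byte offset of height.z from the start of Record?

39

Msg: @0: vx [8B, align 8] → 8; @8: y [8B, align 8] → 16; @16: z [1B, align 1] → 17; +7 tail pad (align 8); size 24, align 8
@0: stride [4B, align 1] → 4
@4: format [1B, align 1] → 5
@5: mip_level [8B, align 1] → 13
@13: width [8B, align 1] → 21
@21: channels [1B, align 1] → 22
@22: depth [1B, align 1] → 23
@23: height [24B, align 1] → 47
within Msg: z at 16
23 + 16 = 39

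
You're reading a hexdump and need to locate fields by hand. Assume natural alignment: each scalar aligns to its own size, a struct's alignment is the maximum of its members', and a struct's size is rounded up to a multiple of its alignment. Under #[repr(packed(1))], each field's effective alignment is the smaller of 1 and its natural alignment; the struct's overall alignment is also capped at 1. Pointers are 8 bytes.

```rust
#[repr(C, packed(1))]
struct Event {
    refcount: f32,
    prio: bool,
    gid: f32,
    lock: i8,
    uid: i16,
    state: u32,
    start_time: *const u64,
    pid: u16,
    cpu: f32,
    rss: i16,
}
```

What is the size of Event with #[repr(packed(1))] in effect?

refcount at 0 (size 4, align 1) → ends 4
prio at 4 (size 1, align 1) → ends 5
gid at 5 (size 4, align 1) → ends 9
lock at 9 (size 1, align 1) → ends 10
uid at 10 (size 2, align 1) → ends 12
state at 12 (size 4, align 1) → ends 16
start_time at 16 (size 8, align 1) → ends 24
pid at 24 (size 2, align 1) → ends 26
cpu at 26 (size 4, align 1) → ends 30
rss at 30 (size 2, align 1) → ends 32
total 32 bytes, alignment 1

32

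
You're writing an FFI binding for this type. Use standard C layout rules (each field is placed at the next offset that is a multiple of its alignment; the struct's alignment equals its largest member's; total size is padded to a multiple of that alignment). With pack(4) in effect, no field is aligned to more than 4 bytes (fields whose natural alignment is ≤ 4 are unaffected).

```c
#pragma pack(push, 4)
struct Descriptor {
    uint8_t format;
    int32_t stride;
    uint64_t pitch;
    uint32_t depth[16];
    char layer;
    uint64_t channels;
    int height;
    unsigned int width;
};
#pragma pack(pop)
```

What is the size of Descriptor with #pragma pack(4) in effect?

100

@0: format [1B, align 1] → 1
+3 pad (align 4)
@4: stride [4B, align 4] → 8
@8: pitch [8B, align 4] → 16
@16: depth [64B, align 4] → 80
@80: layer [1B, align 1] → 81
+3 pad (align 4)
@84: channels [8B, align 4] → 92
@92: height [4B, align 4] → 96
@96: width [4B, align 4] → 100
size 100, align 4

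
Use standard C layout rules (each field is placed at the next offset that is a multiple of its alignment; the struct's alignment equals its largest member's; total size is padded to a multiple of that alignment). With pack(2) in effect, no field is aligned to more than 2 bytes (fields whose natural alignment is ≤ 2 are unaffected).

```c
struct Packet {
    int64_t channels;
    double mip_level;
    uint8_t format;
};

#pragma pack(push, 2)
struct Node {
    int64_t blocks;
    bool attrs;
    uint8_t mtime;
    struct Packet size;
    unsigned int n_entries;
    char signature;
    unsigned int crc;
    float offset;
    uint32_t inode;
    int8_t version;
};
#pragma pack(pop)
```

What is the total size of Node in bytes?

54 bytes

Packet: channels at 0 (size 8, align 8) → ends 8; mip_level at 8 (size 8, align 8) → ends 16; format at 16 (size 1, align 1) → ends 17; tail pad 7 to reach multiple of 8; total 24 bytes, alignment 8
blocks at 0 (size 8, align 2) → ends 8
attrs at 8 (size 1, align 1) → ends 9
mtime at 9 (size 1, align 1) → ends 10
size at 10 (size 24, align 2) → ends 34
n_entries at 34 (size 4, align 2) → ends 38
signature at 38 (size 1, align 1) → ends 39
pad 1 to align 2 for crc
crc at 40 (size 4, align 2) → ends 44
offset at 44 (size 4, align 2) → ends 48
inode at 48 (size 4, align 2) → ends 52
version at 52 (size 1, align 1) → ends 53
tail pad 1 to reach multiple of 2
total 54 bytes, alignment 2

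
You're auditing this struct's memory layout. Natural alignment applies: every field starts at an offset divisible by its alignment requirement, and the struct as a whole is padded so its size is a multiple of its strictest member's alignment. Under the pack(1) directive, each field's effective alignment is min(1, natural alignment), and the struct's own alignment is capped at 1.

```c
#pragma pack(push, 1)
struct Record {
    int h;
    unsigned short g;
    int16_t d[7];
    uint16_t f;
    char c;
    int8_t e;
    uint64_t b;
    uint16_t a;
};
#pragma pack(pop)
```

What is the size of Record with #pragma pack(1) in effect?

34

h at 0 (size 4, align 1) → ends 4
g at 4 (size 2, align 1) → ends 6
d at 6 (size 14, align 1) → ends 20
f at 20 (size 2, align 1) → ends 22
c at 22 (size 1, align 1) → ends 23
e at 23 (size 1, align 1) → ends 24
b at 24 (size 8, align 1) → ends 32
a at 32 (size 2, align 1) → ends 34
total 34 bytes, alignment 1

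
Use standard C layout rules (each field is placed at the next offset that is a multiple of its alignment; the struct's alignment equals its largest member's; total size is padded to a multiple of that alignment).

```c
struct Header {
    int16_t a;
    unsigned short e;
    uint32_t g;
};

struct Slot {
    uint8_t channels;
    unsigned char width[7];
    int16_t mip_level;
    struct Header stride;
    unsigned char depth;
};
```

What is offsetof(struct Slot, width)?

Header: @0: a [2B, align 2] → 2; @2: e [2B, align 2] → 4; @4: g [4B, align 4] → 8; size 8, align 4
@0: channels [1B, align 1] → 1
@1: width [7B, align 1] → 8

1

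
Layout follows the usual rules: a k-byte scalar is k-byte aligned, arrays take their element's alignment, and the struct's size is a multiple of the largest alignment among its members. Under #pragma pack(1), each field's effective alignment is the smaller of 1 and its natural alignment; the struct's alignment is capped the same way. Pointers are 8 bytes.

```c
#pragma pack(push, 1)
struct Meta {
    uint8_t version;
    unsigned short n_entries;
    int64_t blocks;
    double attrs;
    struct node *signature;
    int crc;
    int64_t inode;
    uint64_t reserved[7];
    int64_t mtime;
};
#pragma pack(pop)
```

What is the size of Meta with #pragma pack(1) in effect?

103

0..1  version  (1B, 1-aligned)
1..3  n_entries  (2B, 1-aligned)
3..11  blocks  (8B, 1-aligned)
11..19  attrs  (8B, 1-aligned)
19..27  signature  (8B, 1-aligned)
27..31  crc  (4B, 1-aligned)
31..39  inode  (8B, 1-aligned)
39..95  reserved  (56B, 1-aligned)
95..103  mtime  (8B, 1-aligned)
sizeof = 103, alignof = 1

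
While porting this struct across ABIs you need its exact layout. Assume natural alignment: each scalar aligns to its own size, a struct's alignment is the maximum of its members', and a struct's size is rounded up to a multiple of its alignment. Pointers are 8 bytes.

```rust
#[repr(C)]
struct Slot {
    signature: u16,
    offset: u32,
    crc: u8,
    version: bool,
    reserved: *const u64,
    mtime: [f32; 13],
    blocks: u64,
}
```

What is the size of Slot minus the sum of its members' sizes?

12

0..2  signature  (2B, 2-aligned)
2..4  -- padding (2B)
4..8  offset  (4B, 4-aligned)
8..9  crc  (1B, 1-aligned)
9..10  version  (1B, 1-aligned)
10..16  -- padding (6B)
16..24  reserved  (8B, 8-aligned)
24..76  mtime  (52B, 4-aligned)
76..80  -- padding (4B)
80..88  blocks  (8B, 8-aligned)
sizeof = 88, alignof = 8
data bytes 76, size 88 → padding 12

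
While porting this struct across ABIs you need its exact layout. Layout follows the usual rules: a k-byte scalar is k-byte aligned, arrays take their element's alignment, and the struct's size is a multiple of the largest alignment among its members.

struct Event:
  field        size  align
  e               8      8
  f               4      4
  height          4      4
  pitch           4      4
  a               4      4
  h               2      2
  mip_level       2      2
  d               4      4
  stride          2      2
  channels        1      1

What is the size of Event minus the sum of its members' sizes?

5

@0: e [8B, align 8] → 8
@8: f [4B, align 4] → 12
@12: height [4B, align 4] → 16
@16: pitch [4B, align 4] → 20
@20: a [4B, align 4] → 24
@24: h [2B, align 2] → 26
@26: mip_level [2B, align 2] → 28
@28: d [4B, align 4] → 32
@32: stride [2B, align 2] → 34
@34: channels [1B, align 1] → 35
+5 tail pad (align 8)
size 40, align 8
data bytes 35, size 40 → padding 5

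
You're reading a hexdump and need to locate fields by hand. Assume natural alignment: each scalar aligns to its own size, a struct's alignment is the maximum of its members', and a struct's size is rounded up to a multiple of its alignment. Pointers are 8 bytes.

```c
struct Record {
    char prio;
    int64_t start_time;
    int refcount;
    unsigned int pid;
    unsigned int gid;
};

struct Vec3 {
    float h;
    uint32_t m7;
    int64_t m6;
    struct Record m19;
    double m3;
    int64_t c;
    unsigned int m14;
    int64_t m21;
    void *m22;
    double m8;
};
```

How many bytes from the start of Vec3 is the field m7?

4

Record: 0..1  prio  (1B, 1-aligned); 1..8  -- padding (7B); 8..16  start_time  (8B, 8-aligned); 16..20  refcount  (4B, 4-aligned); 20..24  pid  (4B, 4-aligned); 24..28  gid  (4B, 4-aligned); 28..32  -- tail padding (4B); sizeof = 32, alignof = 8
0..4  h  (4B, 4-aligned)
4..8  m7  (4B, 4-aligned)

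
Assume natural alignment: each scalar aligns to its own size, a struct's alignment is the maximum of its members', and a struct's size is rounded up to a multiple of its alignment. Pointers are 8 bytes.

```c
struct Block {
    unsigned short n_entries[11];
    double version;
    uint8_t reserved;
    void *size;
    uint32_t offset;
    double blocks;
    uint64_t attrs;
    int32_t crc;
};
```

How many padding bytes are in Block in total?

17

0..22  n_entries  (22B, 2-aligned)
22..24  -- padding (2B)
24..32  version  (8B, 8-aligned)
32..33  reserved  (1B, 1-aligned)
33..40  -- padding (7B)
40..48  size  (8B, 8-aligned)
48..52  offset  (4B, 4-aligned)
52..56  -- padding (4B)
56..64  blocks  (8B, 8-aligned)
64..72  attrs  (8B, 8-aligned)
72..76  crc  (4B, 4-aligned)
76..80  -- tail padding (4B)
sizeof = 80, alignof = 8
data bytes 63, size 80 → padding 17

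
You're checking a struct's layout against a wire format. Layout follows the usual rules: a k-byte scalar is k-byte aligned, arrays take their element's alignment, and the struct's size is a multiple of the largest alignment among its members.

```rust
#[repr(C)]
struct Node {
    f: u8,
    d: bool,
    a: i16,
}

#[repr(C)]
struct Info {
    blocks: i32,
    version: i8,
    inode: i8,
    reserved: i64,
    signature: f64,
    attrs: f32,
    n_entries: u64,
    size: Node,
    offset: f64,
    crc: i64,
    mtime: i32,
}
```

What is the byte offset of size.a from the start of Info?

Node: f at 0 (size 1, align 1) → ends 1; d at 1 (size 1, align 1) → ends 2; a at 2 (size 2, align 2) → ends 4; total 4 bytes, alignment 2
blocks at 0 (size 4, align 4) → ends 4
version at 4 (size 1, align 1) → ends 5
inode at 5 (size 1, align 1) → ends 6
pad 2 to align 8 for reserved
reserved at 8 (size 8, align 8) → ends 16
signature at 16 (size 8, align 8) → ends 24
attrs at 24 (size 4, align 4) → ends 28
pad 4 to align 8 for n_entries
n_entries at 32 (size 8, align 8) → ends 40
size at 40 (size 4, align 2) → ends 44
within Node: a at 2
40 + 2 = 42

42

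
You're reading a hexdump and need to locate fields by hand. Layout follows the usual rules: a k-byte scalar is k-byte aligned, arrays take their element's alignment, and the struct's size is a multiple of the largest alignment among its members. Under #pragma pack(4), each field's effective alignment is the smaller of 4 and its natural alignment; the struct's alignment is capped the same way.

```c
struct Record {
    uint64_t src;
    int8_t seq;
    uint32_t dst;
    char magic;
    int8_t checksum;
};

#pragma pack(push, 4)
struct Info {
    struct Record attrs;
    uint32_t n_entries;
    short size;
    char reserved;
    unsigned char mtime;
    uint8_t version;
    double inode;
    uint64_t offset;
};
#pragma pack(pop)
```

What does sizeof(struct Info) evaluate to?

52 bytes

Record: 0..8  src  (8B, 8-aligned); 8..9  seq  (1B, 1-aligned); 9..12  -- padding (3B); 12..16  dst  (4B, 4-aligned); 16..17  magic  (1B, 1-aligned); 17..18  checksum  (1B, 1-aligned); 18..24  -- tail padding (6B); sizeof = 24, alignof = 8
0..24  attrs  (24B, 4-aligned)
24..28  n_entries  (4B, 4-aligned)
28..30  size  (2B, 2-aligned)
30..31  reserved  (1B, 1-aligned)
31..32  mtime  (1B, 1-aligned)
32..33  version  (1B, 1-aligned)
33..36  -- padding (3B)
36..44  inode  (8B, 4-aligned)
44..52  offset  (8B, 4-aligned)
sizeof = 52, alignof = 4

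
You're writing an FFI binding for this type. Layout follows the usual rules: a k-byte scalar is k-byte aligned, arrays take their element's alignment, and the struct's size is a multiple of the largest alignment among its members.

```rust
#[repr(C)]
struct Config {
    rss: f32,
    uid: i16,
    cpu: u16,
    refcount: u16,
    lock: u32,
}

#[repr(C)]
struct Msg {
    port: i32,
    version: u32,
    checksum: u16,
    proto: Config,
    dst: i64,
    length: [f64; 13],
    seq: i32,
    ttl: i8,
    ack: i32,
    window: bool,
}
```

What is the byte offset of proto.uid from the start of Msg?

Config: 0..4  rss  (4B, 4-aligned); 4..6  uid  (2B, 2-aligned); 6..8  cpu  (2B, 2-aligned); 8..10  refcount  (2B, 2-aligned); 10..12  -- padding (2B); 12..16  lock  (4B, 4-aligned); sizeof = 16, alignof = 4
0..4  port  (4B, 4-aligned)
4..8  version  (4B, 4-aligned)
8..10  checksum  (2B, 2-aligned)
10..12  -- padding (2B)
12..28  proto  (16B, 4-aligned)
within Config: uid at 4
12 + 4 = 16

16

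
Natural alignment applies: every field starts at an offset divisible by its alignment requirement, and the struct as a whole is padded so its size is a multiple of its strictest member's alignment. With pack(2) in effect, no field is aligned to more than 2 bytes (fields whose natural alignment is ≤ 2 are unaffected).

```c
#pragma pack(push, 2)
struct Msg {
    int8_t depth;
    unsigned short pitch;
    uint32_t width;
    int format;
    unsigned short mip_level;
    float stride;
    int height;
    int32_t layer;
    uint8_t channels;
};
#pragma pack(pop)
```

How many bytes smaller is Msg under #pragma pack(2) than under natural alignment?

4

natural layout:
  @0: depth [1B, align 1] → 1
  +1 pad (align 2)
  @2: pitch [2B, align 2] → 4
  @4: width [4B, align 4] → 8
  @8: format [4B, align 4] → 12
  @12: mip_level [2B, align 2] → 14
  +2 pad (align 4)
  @16: stride [4B, align 4] → 20
  @20: height [4B, align 4] → 24
  @24: layer [4B, align 4] → 28
  @28: channels [1B, align 1] → 29
  +3 tail pad (align 4)
  size 32, align 4
packed(2) layout:
  @0: depth [1B, align 1] → 1
  +1 pad (align 2)
  @2: pitch [2B, align 2] → 4
  @4: width [4B, align 2] → 8
  @8: format [4B, align 2] → 12
  @12: mip_level [2B, align 2] → 14
  @14: stride [4B, align 2] → 18
  @18: height [4B, align 2] → 22
  @22: layer [4B, align 2] → 26
  @26: channels [1B, align 1] → 27
  +1 tail pad (align 2)
  size 28, align 2
32 − 28 = 4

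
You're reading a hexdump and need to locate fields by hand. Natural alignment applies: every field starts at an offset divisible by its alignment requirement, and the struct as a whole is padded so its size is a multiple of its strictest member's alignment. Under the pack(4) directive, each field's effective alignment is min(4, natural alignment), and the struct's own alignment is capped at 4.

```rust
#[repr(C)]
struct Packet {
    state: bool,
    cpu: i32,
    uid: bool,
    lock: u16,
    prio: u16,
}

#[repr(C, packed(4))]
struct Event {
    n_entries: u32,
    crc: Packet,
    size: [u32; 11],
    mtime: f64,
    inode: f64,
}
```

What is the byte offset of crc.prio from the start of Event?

16

Packet: 0..1  state  (1B, 1-aligned); 1..4  -- padding (3B); 4..8  cpu  (4B, 4-aligned); 8..9  uid  (1B, 1-aligned); 9..10  -- padding (1B); 10..12  lock  (2B, 2-aligned); 12..14  prio  (2B, 2-aligned); 14..16  -- tail padding (2B); sizeof = 16, alignof = 4
0..4  n_entries  (4B, 4-aligned)
4..20  crc  (16B, 4-aligned)
within Packet: prio at 12
4 + 12 = 16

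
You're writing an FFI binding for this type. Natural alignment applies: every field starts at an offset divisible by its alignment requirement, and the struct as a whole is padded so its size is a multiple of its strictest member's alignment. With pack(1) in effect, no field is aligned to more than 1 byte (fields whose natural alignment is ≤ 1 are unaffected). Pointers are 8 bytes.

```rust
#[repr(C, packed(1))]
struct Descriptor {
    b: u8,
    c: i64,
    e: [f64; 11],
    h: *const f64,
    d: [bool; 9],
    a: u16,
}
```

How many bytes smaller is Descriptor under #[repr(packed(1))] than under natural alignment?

12

natural layout:
  @0: b [1B, align 1] → 1
  +7 pad (align 8)
  @8: c [8B, align 8] → 16
  @16: e [88B, align 8] → 104
  @104: h [8B, align 8] → 112
  @112: d [9B, align 1] → 121
  +1 pad (align 2)
  @122: a [2B, align 2] → 124
  +4 tail pad (align 8)
  size 128, align 8
packed(1) layout:
  @0: b [1B, align 1] → 1
  @1: c [8B, align 1] → 9
  @9: e [88B, align 1] → 97
  @97: h [8B, align 1] → 105
  @105: d [9B, align 1] → 114
  @114: a [2B, align 1] → 116
  size 116, align 1
128 − 116 = 12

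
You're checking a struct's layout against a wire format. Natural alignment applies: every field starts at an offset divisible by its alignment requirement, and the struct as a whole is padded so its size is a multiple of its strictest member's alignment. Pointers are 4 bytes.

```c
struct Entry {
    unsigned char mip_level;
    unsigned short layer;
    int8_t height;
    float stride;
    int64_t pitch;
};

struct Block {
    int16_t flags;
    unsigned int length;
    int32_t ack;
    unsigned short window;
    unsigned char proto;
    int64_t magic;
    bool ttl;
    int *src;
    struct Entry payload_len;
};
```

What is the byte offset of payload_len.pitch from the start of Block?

48

Entry: @0: mip_level [1B, align 1] → 1; +1 pad (align 2); @2: layer [2B, align 2] → 4; @4: height [1B, align 1] → 5; +3 pad (align 4); @8: stride [4B, align 4] → 12; +4 pad (align 8); @16: pitch [8B, align 8] → 24; size 24, align 8
@0: flags [2B, align 2] → 2
+2 pad (align 4)
@4: length [4B, align 4] → 8
@8: ack [4B, align 4] → 12
@12: window [2B, align 2] → 14
@14: proto [1B, align 1] → 15
+1 pad (align 8)
@16: magic [8B, align 8] → 24
@24: ttl [1B, align 1] → 25
+3 pad (align 4)
@28: src [4B, align 4] → 32
@32: payload_len [24B, align 8] → 56
within Entry: pitch at 16
32 + 16 = 48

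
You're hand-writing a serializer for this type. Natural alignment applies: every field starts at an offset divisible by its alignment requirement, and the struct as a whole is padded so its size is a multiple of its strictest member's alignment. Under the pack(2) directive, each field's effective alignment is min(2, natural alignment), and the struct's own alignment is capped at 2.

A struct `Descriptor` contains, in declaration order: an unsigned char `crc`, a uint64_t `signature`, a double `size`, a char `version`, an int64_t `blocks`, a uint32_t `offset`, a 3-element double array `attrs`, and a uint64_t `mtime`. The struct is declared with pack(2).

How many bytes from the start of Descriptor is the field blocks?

0..1  crc  (1B, 1-aligned)
1..2  -- padding (1B)
2..10  signature  (8B, 2-aligned)
10..18  size  (8B, 2-aligned)
18..19  version  (1B, 1-aligned)
19..20  -- padding (1B)
20..28  blocks  (8B, 2-aligned)

20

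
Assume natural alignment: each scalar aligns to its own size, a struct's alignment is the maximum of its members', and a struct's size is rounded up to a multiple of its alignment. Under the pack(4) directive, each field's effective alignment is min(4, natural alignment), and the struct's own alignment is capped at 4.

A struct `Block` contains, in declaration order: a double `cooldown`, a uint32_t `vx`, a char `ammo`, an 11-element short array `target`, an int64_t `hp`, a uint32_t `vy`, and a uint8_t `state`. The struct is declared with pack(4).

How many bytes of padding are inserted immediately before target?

1

@0: cooldown [8B, align 4] → 8
@8: vx [4B, align 4] → 12
@12: ammo [1B, align 1] → 13
+1 pad (align 2)
@14: target [22B, align 2] → 36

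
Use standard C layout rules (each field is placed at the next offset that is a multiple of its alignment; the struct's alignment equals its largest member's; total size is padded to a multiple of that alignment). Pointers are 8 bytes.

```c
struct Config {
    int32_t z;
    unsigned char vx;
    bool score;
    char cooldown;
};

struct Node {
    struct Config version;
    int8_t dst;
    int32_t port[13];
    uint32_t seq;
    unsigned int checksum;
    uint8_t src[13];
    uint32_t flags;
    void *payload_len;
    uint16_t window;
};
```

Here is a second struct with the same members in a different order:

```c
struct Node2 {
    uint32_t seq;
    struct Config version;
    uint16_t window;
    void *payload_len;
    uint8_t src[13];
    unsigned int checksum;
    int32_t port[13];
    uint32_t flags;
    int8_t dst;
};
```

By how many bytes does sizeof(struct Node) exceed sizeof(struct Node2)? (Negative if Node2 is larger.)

Config: z at 0 (size 4, align 4) → ends 4; vx at 4 (size 1, align 1) → ends 5; score at 5 (size 1, align 1) → ends 6; cooldown at 6 (size 1, align 1) → ends 7; tail pad 1 to reach multiple of 4; total 8 bytes, alignment 4
version at 0 (size 8, align 4) → ends 8
dst at 8 (size 1, align 1) → ends 9
pad 3 to align 4 for port
port at 12 (size 52, align 4) → ends 64
seq at 64 (size 4, align 4) → ends 68
checksum at 68 (size 4, align 4) → ends 72
src at 72 (size 13, align 1) → ends 85
pad 3 to align 4 for flags
flags at 88 (size 4, align 4) → ends 92
pad 4 to align 8 for payload_len
payload_len at 96 (size 8, align 8) → ends 104
window at 104 (size 2, align 2) → ends 106
tail pad 6 to reach multiple of 8
total 112 bytes, alignment 8
— Node2 —
seq at 0 (size 4, align 4) → ends 4
version at 4 (size 8, align 4) → ends 12
window at 12 (size 2, align 2) → ends 14
pad 2 to align 8 for payload_len
payload_len at 16 (size 8, align 8) → ends 24
src at 24 (size 13, align 1) → ends 37
pad 3 to align 4 for checksum
checksum at 40 (size 4, align 4) → ends 44
port at 44 (size 52, align 4) → ends 96
flags at 96 (size 4, align 4) → ends 100
dst at 100 (size 1, align 1) → ends 101
tail pad 3 to reach multiple of 8
total 104 bytes, alignment 8
112 − 104 = 8

8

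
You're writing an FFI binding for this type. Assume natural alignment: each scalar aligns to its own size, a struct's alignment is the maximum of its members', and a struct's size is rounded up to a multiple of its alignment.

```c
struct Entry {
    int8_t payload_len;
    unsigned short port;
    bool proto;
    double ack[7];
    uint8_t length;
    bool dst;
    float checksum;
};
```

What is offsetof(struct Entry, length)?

64

@0: payload_len [1B, align 1] → 1
+1 pad (align 2)
@2: port [2B, align 2] → 4
@4: proto [1B, align 1] → 5
+3 pad (align 8)
@8: ack [56B, align 8] → 64
@64: length [1B, align 1] → 65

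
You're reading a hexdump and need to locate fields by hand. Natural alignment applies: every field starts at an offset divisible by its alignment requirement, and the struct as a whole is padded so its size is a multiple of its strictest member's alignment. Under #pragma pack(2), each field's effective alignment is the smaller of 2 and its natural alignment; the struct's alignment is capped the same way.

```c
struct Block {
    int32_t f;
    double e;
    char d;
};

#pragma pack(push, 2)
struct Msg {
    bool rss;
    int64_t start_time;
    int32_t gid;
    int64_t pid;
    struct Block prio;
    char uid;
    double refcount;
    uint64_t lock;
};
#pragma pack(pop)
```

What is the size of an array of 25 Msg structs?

Block: 0..4  f  (4B, 4-aligned); 4..8  -- padding (4B); 8..16  e  (8B, 8-aligned); 16..17  d  (1B, 1-aligned); 17..24  -- tail padding (7B); sizeof = 24, alignof = 8
0..1  rss  (1B, 1-aligned)
1..2  -- padding (1B)
2..10  start_time  (8B, 2-aligned)
10..14  gid  (4B, 2-aligned)
14..22  pid  (8B, 2-aligned)
22..46  prio  (24B, 2-aligned)
46..47  uid  (1B, 1-aligned)
47..48  -- padding (1B)
48..56  refcount  (8B, 2-aligned)
56..64  lock  (8B, 2-aligned)
sizeof = 64, alignof = 2
array of 25: 25 × 64 = 1600

1600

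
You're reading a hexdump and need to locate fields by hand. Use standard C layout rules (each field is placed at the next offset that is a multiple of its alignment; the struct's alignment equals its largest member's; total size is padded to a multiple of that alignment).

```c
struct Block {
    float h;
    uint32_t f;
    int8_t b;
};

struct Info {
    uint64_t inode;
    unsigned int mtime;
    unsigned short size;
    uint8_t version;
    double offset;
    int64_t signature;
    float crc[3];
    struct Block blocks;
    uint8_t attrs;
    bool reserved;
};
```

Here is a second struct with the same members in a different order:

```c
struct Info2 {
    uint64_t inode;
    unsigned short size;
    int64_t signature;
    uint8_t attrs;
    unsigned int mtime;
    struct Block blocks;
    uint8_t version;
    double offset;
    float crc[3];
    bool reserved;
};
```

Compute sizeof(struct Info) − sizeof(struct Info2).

-8

Block: 0..4  h  (4B, 4-aligned); 4..8  f  (4B, 4-aligned); 8..9  b  (1B, 1-aligned); 9..12  -- tail padding (3B); sizeof = 12, alignof = 4
0..8  inode  (8B, 8-aligned)
8..12  mtime  (4B, 4-aligned)
12..14  size  (2B, 2-aligned)
14..15  version  (1B, 1-aligned)
15..16  -- padding (1B)
16..24  offset  (8B, 8-aligned)
24..32  signature  (8B, 8-aligned)
32..44  crc  (12B, 4-aligned)
44..56  blocks  (12B, 4-aligned)
56..57  attrs  (1B, 1-aligned)
57..58  reserved  (1B, 1-aligned)
58..64  -- tail padding (6B)
sizeof = 64, alignof = 8
— Info2 —
0..8  inode  (8B, 8-aligned)
8..10  size  (2B, 2-aligned)
10..16  -- padding (6B)
16..24  signature  (8B, 8-aligned)
24..25  attrs  (1B, 1-aligned)
25..28  -- padding (3B)
28..32  mtime  (4B, 4-aligned)
32..44  blocks  (12B, 4-aligned)
44..45  version  (1B, 1-aligned)
45..48  -- padding (3B)
48..56  offset  (8B, 8-aligned)
56..68  crc  (12B, 4-aligned)
68..69  reserved  (1B, 1-aligned)
69..72  -- tail padding (3B)
sizeof = 72, alignof = 8
64 − 72 = -8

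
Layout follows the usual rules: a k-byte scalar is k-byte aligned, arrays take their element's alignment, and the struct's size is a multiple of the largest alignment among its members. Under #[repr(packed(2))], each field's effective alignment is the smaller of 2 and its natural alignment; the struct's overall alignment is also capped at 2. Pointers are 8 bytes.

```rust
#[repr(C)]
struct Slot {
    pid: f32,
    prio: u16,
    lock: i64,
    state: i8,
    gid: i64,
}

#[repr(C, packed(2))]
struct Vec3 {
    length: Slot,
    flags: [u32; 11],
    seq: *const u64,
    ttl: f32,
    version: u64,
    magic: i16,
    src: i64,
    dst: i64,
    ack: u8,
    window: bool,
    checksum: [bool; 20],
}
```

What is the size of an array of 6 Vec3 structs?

816

Slot: @0: pid [4B, align 4] → 4; @4: prio [2B, align 2] → 6; +2 pad (align 8); @8: lock [8B, align 8] → 16; @16: state [1B, align 1] → 17; +7 pad (align 8); @24: gid [8B, align 8] → 32; size 32, align 8
@0: length [32B, align 2] → 32
@32: flags [44B, align 2] → 76
@76: seq [8B, align 2] → 84
@84: ttl [4B, align 2] → 88
@88: version [8B, align 2] → 96
@96: magic [2B, align 2] → 98
@98: src [8B, align 2] → 106
@106: dst [8B, align 2] → 114
@114: ack [1B, align 1] → 115
@115: window [1B, align 1] → 116
@116: checksum [20B, align 1] → 136
size 136, align 2
array of 6: 6 × 136 = 816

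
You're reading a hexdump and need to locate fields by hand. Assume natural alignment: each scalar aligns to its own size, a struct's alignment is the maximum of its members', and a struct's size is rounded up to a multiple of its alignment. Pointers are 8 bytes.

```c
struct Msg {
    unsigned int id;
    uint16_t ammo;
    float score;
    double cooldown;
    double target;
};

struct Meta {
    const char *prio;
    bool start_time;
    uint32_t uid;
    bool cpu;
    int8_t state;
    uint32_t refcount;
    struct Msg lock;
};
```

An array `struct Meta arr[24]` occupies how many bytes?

Msg: @0: id [4B, align 4] → 4; @4: ammo [2B, align 2] → 6; +2 pad (align 4); @8: score [4B, align 4] → 12; +4 pad (align 8); @16: cooldown [8B, align 8] → 24; @24: target [8B, align 8] → 32; size 32, align 8
@0: prio [8B, align 8] → 8
@8: start_time [1B, align 1] → 9
+3 pad (align 4)
@12: uid [4B, align 4] → 16
@16: cpu [1B, align 1] → 17
@17: state [1B, align 1] → 18
+2 pad (align 4)
@20: refcount [4B, align 4] → 24
@24: lock [32B, align 8] → 56
size 56, align 8
array of 24: 24 × 56 = 1344

1344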